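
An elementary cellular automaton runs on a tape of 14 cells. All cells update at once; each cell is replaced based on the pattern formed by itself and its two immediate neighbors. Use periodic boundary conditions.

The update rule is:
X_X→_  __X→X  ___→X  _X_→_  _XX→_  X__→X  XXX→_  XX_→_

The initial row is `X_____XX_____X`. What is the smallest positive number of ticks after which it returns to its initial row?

_XXXXX__XXXXX_
X_____XX_____X

2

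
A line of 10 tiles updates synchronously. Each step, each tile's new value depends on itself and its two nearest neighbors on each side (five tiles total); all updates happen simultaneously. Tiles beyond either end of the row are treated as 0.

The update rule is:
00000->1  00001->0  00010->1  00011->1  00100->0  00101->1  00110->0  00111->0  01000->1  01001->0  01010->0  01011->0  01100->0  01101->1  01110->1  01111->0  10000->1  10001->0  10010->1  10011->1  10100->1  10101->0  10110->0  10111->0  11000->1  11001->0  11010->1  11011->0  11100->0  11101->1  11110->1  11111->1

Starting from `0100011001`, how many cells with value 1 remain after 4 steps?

3

1010100010
1000110101
0101011001
1100000010
count of 1: 3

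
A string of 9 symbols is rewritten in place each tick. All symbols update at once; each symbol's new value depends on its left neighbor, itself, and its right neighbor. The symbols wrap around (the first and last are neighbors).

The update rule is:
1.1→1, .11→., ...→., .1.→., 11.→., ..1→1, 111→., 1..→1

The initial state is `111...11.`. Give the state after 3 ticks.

.1.1.1..1

...1.1..1
1.1.1.11.
.1.1.1..1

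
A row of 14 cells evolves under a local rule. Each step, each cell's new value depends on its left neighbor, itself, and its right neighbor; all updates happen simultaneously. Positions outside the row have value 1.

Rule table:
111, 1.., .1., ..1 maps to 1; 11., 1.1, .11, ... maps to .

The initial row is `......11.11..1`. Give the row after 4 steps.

1....1.....11.
.1..111...1...
.111.1.1.111.1
..1..1.1..1...

..1..1.1..1...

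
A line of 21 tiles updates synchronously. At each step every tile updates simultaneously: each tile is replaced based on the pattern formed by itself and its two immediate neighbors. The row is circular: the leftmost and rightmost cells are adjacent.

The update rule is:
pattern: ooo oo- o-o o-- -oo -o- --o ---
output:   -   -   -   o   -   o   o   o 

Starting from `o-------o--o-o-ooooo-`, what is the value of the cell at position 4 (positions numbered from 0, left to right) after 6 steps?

-

oooooooooooo-o-------
-------------oooooooo
ooooooooooooo--------
-------------oooooooo  (repeats step 2; period 2)
step 6: -------------oooooooo
position 4 holds -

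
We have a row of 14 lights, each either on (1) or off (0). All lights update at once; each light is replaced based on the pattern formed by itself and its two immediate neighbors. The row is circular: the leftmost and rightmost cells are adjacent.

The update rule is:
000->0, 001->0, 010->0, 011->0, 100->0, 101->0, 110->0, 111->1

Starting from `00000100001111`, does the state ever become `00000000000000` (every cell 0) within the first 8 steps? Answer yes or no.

step 1: 00000000000110
step 2: 00000000000000
all cells are 0 at step 2

yes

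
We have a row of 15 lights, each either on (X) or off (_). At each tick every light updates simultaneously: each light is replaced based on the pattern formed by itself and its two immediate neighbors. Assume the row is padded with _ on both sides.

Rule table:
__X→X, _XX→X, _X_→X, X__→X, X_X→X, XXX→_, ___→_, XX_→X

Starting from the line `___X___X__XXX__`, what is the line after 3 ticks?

XXXXX_XX_XX___X

__XXX_XXXXX_XX_
_XX_XXX___XXXXX
XXXXX_XX_XX___X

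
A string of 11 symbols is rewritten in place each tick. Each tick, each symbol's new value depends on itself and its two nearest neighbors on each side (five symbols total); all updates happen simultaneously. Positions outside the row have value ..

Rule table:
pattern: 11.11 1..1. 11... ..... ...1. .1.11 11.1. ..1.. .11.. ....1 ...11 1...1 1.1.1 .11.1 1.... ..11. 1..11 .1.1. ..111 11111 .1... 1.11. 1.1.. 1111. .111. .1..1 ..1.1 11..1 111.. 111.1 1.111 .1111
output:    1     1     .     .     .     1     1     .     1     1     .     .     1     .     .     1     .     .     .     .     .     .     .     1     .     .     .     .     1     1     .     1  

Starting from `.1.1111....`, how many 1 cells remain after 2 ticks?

3

..1.111....
1..1..1....
count of 1: 3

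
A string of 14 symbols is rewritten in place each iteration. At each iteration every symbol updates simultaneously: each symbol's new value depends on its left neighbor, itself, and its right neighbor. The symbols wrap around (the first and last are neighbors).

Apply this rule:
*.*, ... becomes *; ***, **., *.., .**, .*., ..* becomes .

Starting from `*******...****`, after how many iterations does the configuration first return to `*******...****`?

........*.....
*******...****

2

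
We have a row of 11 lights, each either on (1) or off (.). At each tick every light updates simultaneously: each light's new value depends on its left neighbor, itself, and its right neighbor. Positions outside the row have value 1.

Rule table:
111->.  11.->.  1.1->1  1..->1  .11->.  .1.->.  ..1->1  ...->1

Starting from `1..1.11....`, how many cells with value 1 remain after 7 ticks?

.11.1..1111
1..1.11....  (repeats tick 0; period 2)
tick 7: .11.1..1111
count of 1: 7

7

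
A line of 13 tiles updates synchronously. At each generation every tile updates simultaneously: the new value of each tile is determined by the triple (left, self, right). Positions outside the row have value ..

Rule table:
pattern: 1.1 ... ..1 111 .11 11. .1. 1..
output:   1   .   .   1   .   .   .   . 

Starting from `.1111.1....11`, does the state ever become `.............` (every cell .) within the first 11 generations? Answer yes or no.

yes

..11.1.......
....1........
.............
all cells are . at generation 3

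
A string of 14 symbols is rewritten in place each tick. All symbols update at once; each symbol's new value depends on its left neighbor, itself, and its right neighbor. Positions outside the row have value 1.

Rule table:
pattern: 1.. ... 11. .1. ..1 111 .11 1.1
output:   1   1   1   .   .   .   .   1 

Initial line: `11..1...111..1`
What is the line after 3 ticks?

11.11...11..11

.11..11...11..
1.11..111..11.
11.11...11..11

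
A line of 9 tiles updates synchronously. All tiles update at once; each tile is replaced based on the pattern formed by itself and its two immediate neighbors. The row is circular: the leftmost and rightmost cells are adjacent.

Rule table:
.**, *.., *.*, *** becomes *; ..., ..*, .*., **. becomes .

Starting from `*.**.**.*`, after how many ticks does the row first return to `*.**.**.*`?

3

.**.**.**
**.**.**.
*.**.**.*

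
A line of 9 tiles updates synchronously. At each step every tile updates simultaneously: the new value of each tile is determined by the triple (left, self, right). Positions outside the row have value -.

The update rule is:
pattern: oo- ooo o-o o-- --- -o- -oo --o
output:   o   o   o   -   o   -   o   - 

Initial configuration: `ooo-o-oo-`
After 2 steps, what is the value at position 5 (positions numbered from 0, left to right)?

oooo-ooo-
oooooooo-
position 5 holds o

o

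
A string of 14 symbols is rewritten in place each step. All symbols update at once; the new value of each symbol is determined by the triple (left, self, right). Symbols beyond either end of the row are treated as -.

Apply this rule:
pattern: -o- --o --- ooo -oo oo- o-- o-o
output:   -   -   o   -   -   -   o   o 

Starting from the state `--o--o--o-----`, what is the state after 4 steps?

step 1: o--o--o--ooooo
step 2: -o--o--o------
step 3: --o--o--oooooo
step 4: o--o--o-------

o--o--o-------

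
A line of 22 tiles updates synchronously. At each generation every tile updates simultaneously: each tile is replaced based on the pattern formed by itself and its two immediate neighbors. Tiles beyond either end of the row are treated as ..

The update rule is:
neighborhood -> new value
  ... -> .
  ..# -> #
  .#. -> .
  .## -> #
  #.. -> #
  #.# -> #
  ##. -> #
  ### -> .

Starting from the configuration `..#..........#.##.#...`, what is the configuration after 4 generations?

#.#.#.#..#.##......##.

.#.#........#.####.#..
#.#.#......#.##..##.#.
.#.#.#....#.########.#
#.#.#.#..#.##......##.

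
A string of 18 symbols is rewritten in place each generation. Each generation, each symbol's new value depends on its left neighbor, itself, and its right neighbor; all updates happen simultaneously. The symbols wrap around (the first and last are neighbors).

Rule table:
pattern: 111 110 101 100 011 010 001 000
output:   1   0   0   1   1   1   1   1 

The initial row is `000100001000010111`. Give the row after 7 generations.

111111110111111111

111111111111110110
111111111111100100
111111111111011111
111111111110011111
111111111101111111
111111111001111111
111111110111111111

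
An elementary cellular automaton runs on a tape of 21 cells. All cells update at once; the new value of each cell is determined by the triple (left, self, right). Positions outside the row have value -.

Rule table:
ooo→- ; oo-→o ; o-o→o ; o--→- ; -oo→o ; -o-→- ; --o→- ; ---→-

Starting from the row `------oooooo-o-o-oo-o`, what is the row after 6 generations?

------------oo-------

------o----oo-o-oooo-
-----------ooo-oo--o-
-----------o-oooo----
------------oo--o----
------------oo-------
------------oo-------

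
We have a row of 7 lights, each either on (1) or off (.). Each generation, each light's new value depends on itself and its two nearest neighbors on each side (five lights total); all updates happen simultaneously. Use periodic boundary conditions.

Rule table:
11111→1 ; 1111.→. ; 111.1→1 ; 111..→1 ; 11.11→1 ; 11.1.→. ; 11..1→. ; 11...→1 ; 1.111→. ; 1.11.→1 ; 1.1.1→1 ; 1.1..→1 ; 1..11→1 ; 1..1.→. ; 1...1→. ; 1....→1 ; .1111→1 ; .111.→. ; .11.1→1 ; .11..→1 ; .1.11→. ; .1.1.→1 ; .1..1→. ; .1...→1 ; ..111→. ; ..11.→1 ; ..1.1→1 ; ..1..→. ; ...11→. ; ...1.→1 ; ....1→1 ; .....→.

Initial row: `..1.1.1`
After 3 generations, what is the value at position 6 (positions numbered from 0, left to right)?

1

generation 1: ..11111
generation 2: .1.11.1
generation 3: 11.11.1
position 6 holds 1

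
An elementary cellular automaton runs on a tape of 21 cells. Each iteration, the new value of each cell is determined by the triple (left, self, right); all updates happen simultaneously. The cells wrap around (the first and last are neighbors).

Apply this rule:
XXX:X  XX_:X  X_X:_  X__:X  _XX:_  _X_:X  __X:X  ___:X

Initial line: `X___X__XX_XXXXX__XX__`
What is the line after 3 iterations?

XXXXXXX__XX__XXXXXX_X

iteration 1: XXXXXXX_X__XXXXXX_XXX
iteration 2: XXXXXXX_XXX_XXXXX__XX
iteration 3: XXXXXXX__XX__XXXXXX_X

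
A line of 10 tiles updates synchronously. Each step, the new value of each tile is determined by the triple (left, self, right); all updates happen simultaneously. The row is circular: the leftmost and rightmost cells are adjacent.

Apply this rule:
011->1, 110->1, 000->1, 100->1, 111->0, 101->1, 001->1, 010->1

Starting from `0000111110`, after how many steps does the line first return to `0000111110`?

2

1111100011
0000111110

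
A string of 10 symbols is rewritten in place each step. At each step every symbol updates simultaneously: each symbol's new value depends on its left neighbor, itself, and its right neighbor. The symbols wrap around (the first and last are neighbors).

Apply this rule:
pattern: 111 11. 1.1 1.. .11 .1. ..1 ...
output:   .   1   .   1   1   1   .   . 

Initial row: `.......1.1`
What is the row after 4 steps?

.111...1.1

step 1: 1......1.1
step 2: 11.....1.1
step 3: .11....1.1
step 4: .111...1.1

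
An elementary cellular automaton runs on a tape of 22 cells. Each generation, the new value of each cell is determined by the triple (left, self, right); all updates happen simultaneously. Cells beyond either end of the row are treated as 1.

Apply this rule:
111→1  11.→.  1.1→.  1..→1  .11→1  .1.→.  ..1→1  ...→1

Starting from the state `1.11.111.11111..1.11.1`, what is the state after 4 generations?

.111.11111..1.11.11111

generation 1: ..1..11..1111.11..1..1
generation 2: 11.111.11111..1.11.111
generation 3: 1..11..1111.11..1..111
generation 4: .111.11111..1.11.11111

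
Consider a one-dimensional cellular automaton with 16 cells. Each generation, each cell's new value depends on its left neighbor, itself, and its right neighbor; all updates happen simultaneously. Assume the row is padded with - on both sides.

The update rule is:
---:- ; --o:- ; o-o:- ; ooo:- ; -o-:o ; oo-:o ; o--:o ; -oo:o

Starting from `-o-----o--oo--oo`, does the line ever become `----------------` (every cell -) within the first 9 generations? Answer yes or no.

-oo----oo-ooo-oo
-ooo---oo-o-o-oo
-o-oo--oo-o-o-oo
-o-ooo-oo-o-o-oo
-o-o-o-oo-o-o-oo
-o-o-o-oo-o-o-oo  (fixed point — unchanged through generation 9)
generation 9 is -o-o-o-oo-o-o-oo, still not uniform -

no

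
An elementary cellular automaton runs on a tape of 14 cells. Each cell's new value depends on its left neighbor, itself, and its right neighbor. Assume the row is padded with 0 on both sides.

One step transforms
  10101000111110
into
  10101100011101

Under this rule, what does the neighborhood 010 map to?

1

At position 0 the neighborhood is 010; the next row has 1 there.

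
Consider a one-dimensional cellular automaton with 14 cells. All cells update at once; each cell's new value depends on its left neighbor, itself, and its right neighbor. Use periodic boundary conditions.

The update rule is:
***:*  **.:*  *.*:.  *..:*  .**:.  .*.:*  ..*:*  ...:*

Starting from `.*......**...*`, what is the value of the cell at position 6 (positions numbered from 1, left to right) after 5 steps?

*

.*******.*****
..******..****
**.*******.***
**..******..**
****.*******.*
position 6 holds *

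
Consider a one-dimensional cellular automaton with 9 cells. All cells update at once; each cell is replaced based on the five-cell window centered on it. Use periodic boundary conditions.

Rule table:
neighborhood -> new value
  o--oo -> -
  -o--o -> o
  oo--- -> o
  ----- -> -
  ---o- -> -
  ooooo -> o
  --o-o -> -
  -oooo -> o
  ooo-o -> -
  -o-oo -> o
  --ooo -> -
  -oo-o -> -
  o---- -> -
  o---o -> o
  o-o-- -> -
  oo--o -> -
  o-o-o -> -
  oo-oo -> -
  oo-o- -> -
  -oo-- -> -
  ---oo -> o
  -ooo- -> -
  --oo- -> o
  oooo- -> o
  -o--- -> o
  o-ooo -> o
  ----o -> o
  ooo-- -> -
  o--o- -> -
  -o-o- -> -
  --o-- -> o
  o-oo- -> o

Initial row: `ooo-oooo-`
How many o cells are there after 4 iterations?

o---ooo--
oooo-----
-oo-o--oo
-o---o-o-
count of o: 3

3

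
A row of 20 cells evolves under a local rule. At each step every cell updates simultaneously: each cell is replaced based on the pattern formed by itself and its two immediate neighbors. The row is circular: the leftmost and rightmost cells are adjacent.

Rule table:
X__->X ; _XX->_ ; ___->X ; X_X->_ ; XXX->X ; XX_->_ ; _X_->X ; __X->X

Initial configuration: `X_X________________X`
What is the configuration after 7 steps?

X___X___XXXXX___X___

__XXXXXXXXXXXXXXXXX_
XX_XXXXXXXXXXXXXXX_X
X___XXXXXXXXXXXXX___
XXXX_XXXXXXXXXXX_XXX
XXX___XXXXXXXXX___XX
XX_XXX_XXXXXXX_XXX_X
X___X___XXXXX___X___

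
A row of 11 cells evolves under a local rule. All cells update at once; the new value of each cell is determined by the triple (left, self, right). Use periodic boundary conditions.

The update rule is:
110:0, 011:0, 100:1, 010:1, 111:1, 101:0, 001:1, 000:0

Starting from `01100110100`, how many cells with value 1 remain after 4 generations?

10011000110
11100101000
01011101101
01001000001
count of 1: 3

3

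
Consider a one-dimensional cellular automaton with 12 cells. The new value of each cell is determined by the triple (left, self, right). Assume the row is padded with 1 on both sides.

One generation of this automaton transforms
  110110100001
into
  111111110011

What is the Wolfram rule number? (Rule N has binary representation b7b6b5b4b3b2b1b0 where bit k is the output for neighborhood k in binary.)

position 0: 111 → 1  (bit 7 = 1)
position 1: 110 → 1  (bit 6 = 1)
position 2: 101 → 1  (bit 5 = 1)
position 7: 100 → 1  (bit 4 = 1)
position 3: 011 → 1  (bit 3 = 1)
position 6: 010 → 1  (bit 2 = 1)
position 10: 001 → 1  (bit 1 = 1)
position 8: 000 → 0  (bit 0 = 0)
bits b7..b0 = 11111110 = 254

254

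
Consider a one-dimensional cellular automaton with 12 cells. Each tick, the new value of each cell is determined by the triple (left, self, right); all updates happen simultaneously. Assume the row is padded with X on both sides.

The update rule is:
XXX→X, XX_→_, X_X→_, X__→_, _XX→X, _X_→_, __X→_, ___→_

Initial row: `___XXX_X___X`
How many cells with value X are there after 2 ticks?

___XX______X
___X_______X
count of X: 2

2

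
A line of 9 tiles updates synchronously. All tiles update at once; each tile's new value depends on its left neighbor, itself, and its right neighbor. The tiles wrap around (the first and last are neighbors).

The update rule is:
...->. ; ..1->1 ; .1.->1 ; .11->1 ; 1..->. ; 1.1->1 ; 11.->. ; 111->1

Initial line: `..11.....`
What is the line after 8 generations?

...11....

.11......
11.......
1.......1
.......11
......11.
.....11..
....11...
...11....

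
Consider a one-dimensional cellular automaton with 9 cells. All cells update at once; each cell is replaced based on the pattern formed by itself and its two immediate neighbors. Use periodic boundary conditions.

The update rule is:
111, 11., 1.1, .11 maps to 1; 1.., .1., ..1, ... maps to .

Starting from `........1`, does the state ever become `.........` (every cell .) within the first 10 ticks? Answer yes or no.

.........
all cells are . at tick 1

yes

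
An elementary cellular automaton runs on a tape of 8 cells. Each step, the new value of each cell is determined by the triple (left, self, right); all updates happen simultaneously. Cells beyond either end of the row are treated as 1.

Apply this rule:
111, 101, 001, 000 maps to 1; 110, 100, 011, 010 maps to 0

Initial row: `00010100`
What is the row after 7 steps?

01010101

01101001
10010010
00100101
01001010
10010101
00101010
01010101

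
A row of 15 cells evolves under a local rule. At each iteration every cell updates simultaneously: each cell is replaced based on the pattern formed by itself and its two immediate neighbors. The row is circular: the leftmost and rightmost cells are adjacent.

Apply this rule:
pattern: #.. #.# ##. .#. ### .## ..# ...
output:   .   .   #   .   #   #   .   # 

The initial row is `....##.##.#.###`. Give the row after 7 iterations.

.##.##.##...###
.##.##.##.#.###
.##.##.##...###  (repeats iteration 1; period 2)
iteration 7: .##.##.##...###

.##.##.##...###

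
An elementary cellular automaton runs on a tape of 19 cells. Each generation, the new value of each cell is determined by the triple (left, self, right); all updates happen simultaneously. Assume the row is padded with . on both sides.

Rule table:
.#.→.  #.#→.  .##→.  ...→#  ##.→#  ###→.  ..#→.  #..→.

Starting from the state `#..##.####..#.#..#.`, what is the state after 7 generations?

....#....#.........
###...##...########
..#.#..#.#........#
#..........######..
..########......#.#
#........#.####....
..######......#.###

..######......#.###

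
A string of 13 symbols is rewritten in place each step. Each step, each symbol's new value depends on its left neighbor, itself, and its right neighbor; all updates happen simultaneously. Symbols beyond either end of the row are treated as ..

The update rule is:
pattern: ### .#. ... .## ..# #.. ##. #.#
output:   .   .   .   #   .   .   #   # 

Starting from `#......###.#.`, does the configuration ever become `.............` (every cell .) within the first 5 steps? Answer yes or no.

yes

step 1: .......#.##..
step 2: ........###..
step 3: ........#.#..
step 4: .........#...
step 5: .............
all cells are . at step 5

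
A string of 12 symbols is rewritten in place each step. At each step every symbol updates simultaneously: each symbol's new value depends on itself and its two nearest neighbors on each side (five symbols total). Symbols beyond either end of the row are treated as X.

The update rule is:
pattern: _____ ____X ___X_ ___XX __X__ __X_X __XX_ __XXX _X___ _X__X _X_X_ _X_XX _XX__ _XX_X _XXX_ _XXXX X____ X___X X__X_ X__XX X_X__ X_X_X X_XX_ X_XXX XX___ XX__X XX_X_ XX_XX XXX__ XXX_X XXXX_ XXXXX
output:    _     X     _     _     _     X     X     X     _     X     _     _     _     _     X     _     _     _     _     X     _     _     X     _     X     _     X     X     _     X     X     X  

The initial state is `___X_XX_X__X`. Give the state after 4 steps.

_X_____X_X__

X__X_X_X_XXX
___X_______X
X________X_X
_X_____X_X__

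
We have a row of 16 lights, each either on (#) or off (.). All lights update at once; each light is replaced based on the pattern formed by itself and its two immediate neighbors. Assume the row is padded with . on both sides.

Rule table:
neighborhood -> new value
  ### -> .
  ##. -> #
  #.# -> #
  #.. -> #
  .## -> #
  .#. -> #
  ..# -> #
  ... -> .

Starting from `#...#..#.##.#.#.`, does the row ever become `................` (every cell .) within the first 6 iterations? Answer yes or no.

##.#############
####...........#
#..##.........##
######.......###
#....##.....##.#
##..####...#####
iteration 6 is ##..####...#####, still not uniform .

no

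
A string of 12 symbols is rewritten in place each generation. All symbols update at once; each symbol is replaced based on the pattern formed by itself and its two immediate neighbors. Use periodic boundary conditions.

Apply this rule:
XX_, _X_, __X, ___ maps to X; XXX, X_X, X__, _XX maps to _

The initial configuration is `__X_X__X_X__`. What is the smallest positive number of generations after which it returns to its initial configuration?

2

generation 1: XXX_X_XX_X_X
generation 2: __X_X__X_X__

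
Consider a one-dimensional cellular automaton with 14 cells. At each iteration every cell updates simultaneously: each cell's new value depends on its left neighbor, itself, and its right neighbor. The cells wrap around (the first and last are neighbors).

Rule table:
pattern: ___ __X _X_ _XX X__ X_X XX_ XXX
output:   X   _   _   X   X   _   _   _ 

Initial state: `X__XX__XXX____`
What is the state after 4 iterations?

_X_X_X_X__XXX_
________X_X__X
XXXXXXX____X__
X______XXX__X_

X______XXX__X_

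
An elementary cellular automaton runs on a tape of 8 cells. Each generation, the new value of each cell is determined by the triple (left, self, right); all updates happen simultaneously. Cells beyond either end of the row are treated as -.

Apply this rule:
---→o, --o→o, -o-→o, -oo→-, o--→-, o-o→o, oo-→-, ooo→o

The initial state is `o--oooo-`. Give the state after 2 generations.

oooo---o

o-o-oo--
oooo---o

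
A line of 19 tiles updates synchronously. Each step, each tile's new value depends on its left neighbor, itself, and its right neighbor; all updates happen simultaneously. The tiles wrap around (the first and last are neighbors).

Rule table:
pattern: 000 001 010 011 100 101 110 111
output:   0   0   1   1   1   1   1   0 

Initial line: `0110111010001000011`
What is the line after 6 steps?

1111101111001100011
0000111001101110010
0000101101111011011
1000111111001111111
1100100001101000000
1110110001111100000

1110110001111100000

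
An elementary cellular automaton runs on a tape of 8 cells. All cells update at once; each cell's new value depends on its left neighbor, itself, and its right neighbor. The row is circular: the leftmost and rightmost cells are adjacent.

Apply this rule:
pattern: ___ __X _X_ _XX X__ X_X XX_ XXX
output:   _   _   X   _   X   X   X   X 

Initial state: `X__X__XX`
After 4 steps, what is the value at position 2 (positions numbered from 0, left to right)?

X

step 1: XX_XX__X
step 2: XXX_XX__
step 3: _XXX_XX_
step 4: __XXX_XX
position 2 holds X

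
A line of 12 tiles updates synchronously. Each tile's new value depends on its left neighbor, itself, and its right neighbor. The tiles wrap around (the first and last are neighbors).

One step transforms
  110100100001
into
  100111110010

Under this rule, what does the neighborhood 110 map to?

At position 1 the neighborhood is 110; the next row has 0 there.

0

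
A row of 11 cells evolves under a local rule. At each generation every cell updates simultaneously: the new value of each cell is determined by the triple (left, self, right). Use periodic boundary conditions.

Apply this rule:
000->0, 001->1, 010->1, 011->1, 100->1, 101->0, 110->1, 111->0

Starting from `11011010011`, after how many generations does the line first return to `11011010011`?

2

generation 1: 01011011110
generation 2: 11011010011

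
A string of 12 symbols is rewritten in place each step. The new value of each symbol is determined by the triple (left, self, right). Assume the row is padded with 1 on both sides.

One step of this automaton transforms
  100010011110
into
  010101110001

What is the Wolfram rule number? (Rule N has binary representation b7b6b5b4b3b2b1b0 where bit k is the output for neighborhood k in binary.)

position 8: 111 → 0  (bit 7 = 0)
position 0: 110 → 0  (bit 6 = 0)
position 11: 101 → 1  (bit 5 = 1)
position 1: 100 → 1  (bit 4 = 1)
position 7: 011 → 1  (bit 3 = 1)
position 4: 010 → 0  (bit 2 = 0)
position 3: 001 → 1  (bit 1 = 1)
position 2: 000 → 0  (bit 0 = 0)
bits b7..b0 = 00111010 = 58

58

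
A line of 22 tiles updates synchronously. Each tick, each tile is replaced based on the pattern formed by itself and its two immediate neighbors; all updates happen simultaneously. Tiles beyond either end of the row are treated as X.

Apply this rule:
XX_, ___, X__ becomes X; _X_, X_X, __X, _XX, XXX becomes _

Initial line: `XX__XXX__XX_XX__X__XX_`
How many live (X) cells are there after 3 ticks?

10

_XX___XX__X__XX__X__X_
__XXX__XX__X__XX__X___
X___XX__XX__X__XX__XX_
count of X: 10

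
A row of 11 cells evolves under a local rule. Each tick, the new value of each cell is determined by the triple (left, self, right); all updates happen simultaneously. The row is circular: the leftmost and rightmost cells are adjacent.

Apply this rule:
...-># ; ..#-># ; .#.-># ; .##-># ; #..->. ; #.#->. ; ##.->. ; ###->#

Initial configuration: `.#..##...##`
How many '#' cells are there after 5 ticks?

5

tick 1: .#.##..###.
tick 2: ##.#..###..
tick 3: #..#.###..#
tick 4: ..##.##..##
tick 5: .##..#..##.
count of #: 5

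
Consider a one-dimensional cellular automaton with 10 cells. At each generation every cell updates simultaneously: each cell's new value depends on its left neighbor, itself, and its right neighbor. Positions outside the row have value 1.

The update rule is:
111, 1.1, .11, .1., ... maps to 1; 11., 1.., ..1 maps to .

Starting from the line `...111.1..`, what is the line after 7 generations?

.1.11.11..
1111.11...
111.11..1.
11.11...11
1.11..1.11
.11...1111
11..1.1111

11..1.1111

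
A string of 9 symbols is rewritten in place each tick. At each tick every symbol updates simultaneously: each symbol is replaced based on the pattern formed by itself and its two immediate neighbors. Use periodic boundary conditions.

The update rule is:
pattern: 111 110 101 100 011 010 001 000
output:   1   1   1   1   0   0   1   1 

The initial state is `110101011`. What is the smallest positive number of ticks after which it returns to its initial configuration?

9

tick 1: 111010101
tick 2: 111101010
tick 3: 011110101
tick 4: 101111010
tick 5: 010111101
tick 6: 101011110
tick 7: 010101111
tick 8: 101010111
tick 9: 110101011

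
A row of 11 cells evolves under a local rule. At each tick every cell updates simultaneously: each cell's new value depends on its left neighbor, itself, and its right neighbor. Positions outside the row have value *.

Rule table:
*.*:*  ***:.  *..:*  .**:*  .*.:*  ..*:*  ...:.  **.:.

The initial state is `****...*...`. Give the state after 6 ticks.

***....**..

tick 1: ....*.***.*
tick 2: *..****..**
tick 3: .***...***.
tick 4: **..*.**..*
tick 5: ..*****.***
tick 6: ***....**..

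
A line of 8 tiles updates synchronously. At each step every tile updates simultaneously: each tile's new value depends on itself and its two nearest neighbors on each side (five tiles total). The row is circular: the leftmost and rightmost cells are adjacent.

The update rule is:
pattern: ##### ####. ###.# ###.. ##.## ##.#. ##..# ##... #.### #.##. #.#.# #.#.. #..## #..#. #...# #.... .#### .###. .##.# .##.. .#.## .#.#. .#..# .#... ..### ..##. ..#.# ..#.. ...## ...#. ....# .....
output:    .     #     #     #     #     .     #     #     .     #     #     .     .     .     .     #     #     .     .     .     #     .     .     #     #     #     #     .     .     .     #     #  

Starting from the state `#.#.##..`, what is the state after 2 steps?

##..#.#.

#.###.#.
##..#.#.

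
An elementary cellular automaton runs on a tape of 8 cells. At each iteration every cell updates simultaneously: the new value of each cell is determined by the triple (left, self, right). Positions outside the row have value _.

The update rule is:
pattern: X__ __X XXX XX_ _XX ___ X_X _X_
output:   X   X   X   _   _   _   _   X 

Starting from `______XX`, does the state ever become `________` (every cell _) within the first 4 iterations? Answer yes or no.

iteration 1: _____X__
iteration 2: ____XXX_
iteration 3: ___X_X_X
iteration 4: __XX_X_X
iteration 4 is __XX_X_X, still not uniform _

no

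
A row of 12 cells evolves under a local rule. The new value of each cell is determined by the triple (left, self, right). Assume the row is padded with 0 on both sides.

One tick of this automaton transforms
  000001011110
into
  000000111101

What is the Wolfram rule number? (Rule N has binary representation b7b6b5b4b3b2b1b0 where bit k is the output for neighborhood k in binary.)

184

position 8: 111 → 1  (bit 7 = 1)
position 10: 110 → 0  (bit 6 = 0)
position 6: 101 → 1  (bit 5 = 1)
position 11: 100 → 1  (bit 4 = 1)
position 7: 011 → 1  (bit 3 = 1)
position 5: 010 → 0  (bit 2 = 0)
position 4: 001 → 0  (bit 1 = 0)
position 0: 000 → 0  (bit 0 = 0)
bits b7..b0 = 10111000 = 184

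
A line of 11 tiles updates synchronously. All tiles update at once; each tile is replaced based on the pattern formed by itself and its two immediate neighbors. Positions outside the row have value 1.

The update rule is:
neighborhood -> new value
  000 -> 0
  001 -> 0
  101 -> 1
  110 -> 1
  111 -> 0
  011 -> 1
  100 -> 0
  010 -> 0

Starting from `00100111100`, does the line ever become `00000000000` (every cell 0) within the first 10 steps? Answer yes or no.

00000100100
00000000000
all cells are 0 at step 2

yes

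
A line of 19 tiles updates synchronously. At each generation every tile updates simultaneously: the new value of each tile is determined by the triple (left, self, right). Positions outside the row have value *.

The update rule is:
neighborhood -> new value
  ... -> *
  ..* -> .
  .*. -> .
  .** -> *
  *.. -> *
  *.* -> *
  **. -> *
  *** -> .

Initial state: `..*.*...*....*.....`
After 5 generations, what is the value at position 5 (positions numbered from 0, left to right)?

*..*.**..***..****.
**..****.*.**.*..**
.**.*..**.****.*.*.
****.*.****..**.*.*
...**.**..**.***.**
position 5 holds .

.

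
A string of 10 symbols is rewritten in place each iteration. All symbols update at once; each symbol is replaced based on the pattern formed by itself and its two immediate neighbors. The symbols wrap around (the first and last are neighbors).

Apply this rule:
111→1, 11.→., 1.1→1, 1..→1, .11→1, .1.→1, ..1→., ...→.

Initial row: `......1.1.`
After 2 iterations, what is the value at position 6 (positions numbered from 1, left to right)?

......1111
1.....111.
position 6 holds .

.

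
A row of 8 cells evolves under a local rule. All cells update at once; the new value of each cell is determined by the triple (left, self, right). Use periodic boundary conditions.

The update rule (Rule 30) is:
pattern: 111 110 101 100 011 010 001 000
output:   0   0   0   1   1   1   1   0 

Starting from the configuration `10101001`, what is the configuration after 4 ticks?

01011001

tick 1: 00101111
tick 2: 11101000
tick 3: 10001101
tick 4: 01011001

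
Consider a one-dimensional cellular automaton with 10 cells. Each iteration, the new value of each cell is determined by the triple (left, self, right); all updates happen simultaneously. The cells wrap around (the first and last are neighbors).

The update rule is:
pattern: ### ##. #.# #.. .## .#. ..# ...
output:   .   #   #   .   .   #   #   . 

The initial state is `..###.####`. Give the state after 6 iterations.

.#..##...#
##.#.#..##
.#####.#..
#....###..
#...#..#.#
#..##.###.

#..##.###.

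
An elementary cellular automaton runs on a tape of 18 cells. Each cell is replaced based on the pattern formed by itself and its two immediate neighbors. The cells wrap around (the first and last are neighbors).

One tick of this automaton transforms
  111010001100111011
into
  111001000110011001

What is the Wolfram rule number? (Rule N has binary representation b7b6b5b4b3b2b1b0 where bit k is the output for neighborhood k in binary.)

position 0: 111 → 1  (bit 7 = 1)
position 2: 110 → 1  (bit 6 = 1)
position 3: 101 → 0  (bit 5 = 0)
position 5: 100 → 1  (bit 4 = 1)
position 8: 011 → 0  (bit 3 = 0)
position 4: 010 → 0  (bit 2 = 0)
position 7: 001 → 0  (bit 1 = 0)
position 6: 000 → 0  (bit 0 = 0)
bits b7..b0 = 11010000 = 208

208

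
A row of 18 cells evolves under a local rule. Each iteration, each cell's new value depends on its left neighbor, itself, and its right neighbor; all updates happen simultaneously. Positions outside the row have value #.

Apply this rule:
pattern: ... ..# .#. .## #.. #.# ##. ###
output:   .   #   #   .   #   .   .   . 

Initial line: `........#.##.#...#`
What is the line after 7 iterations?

##.....#.......##.

#......##....##.#.
.#....#..#..#...#.
.##..#########.##.
...##.............
#.#..#...........#
..#####.........#.
##.....#.......##.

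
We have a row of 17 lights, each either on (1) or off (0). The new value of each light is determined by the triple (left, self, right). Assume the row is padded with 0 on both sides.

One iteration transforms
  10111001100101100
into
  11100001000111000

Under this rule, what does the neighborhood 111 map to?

0

At position 3 the neighborhood is 111; the next row has 0 there.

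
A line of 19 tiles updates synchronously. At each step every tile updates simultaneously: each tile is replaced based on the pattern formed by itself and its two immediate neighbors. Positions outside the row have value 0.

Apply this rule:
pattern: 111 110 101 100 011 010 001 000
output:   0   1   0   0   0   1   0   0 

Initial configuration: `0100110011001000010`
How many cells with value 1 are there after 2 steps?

5

0100010001001000010
0100010001001000010
count of 1: 5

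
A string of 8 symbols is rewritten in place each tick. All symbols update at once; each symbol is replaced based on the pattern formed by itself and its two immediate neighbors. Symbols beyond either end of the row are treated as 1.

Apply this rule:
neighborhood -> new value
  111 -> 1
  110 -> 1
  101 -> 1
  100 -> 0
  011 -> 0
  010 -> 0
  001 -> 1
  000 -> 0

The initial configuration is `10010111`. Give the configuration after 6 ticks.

11111101

tick 1: 10101011
tick 2: 11010101
tick 3: 11101010
tick 4: 11110101
tick 5: 11111010
tick 6: 11111101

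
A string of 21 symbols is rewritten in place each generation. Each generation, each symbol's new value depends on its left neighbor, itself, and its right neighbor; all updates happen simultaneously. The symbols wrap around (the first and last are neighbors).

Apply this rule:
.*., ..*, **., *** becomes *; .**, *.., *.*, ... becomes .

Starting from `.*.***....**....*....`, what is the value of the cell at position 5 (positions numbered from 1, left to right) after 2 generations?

.

**..**...*.*...**....
.*.*.*..**.*..*.*...*
position 5 holds .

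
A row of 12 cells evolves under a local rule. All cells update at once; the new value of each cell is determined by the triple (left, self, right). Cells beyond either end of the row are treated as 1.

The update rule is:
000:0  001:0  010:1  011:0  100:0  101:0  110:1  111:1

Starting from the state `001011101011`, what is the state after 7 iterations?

001000101000

001001101001
001000101000
001000101000  (fixed point — unchanged through iteration 7)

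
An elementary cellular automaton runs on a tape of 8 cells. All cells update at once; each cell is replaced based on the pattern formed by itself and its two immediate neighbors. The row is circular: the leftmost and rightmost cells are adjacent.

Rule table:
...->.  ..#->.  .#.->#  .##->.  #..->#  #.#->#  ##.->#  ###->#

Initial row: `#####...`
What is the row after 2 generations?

..#####.

generation 1: .#####..
generation 2: ..#####.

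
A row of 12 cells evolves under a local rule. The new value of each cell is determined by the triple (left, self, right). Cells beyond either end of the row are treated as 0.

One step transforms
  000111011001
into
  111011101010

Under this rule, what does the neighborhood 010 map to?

At position 11 the neighborhood is 010; the next row has 0 there.

0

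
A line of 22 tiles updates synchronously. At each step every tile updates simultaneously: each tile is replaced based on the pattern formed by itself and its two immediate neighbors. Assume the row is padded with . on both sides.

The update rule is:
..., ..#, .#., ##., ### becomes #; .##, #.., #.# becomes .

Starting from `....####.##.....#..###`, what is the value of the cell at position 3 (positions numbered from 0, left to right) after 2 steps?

####.###..#.#####.#.##
.###..##.##..####.#..#
position 3 holds #

#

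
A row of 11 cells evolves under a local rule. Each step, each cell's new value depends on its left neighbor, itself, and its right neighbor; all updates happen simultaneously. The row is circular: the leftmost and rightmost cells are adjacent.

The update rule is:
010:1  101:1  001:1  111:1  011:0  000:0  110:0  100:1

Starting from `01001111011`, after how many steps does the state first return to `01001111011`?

step 1: 11110110100
step 2: 01101001111
step 3: 10011110110
step 4: 11101101001
step 5: 11010011110
step 6: 00111101101
step 7: 11011010011
step 8: 10100111101
step 9: 01111011010
step 10: 10110100111
step 11: 01001111011

11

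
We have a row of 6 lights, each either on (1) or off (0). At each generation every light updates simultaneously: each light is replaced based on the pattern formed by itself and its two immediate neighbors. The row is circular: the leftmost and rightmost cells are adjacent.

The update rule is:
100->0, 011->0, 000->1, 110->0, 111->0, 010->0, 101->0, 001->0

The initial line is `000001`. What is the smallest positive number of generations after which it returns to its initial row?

011100
000001

2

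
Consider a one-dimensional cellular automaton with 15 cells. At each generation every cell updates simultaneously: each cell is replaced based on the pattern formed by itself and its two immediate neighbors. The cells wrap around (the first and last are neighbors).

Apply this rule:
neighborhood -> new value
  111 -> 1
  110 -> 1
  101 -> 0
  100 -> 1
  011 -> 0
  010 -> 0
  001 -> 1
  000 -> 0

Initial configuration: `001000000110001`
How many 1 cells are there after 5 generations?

7

generation 1: 110100001011010
generation 2: 010010010001000
generation 3: 101101101010100
generation 4: 000100100000011
generation 5: 101011010000101
count of 1: 7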